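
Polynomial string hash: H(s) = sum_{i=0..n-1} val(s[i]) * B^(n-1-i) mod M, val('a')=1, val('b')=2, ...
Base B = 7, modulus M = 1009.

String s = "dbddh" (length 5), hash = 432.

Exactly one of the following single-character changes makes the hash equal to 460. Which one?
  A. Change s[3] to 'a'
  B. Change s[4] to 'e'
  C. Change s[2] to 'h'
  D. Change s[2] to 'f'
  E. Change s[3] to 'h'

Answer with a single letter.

Answer: E

Derivation:
Option A: s[3]='d'->'a', delta=(1-4)*7^1 mod 1009 = 988, hash=432+988 mod 1009 = 411
Option B: s[4]='h'->'e', delta=(5-8)*7^0 mod 1009 = 1006, hash=432+1006 mod 1009 = 429
Option C: s[2]='d'->'h', delta=(8-4)*7^2 mod 1009 = 196, hash=432+196 mod 1009 = 628
Option D: s[2]='d'->'f', delta=(6-4)*7^2 mod 1009 = 98, hash=432+98 mod 1009 = 530
Option E: s[3]='d'->'h', delta=(8-4)*7^1 mod 1009 = 28, hash=432+28 mod 1009 = 460 <-- target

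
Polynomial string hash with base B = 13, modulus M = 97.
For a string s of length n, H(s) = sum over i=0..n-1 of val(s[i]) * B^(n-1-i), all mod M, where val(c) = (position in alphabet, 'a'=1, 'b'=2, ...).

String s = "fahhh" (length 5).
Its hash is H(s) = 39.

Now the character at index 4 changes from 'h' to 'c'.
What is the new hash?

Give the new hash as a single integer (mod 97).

Answer: 34

Derivation:
val('h') = 8, val('c') = 3
Position k = 4, exponent = n-1-k = 0
B^0 mod M = 13^0 mod 97 = 1
Delta = (3 - 8) * 1 mod 97 = 92
New hash = (39 + 92) mod 97 = 34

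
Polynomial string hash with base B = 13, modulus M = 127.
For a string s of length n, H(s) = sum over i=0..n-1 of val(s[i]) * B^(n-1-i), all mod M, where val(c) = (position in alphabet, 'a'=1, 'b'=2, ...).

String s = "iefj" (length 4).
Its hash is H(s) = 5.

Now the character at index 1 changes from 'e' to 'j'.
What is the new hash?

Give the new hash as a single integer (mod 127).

val('e') = 5, val('j') = 10
Position k = 1, exponent = n-1-k = 2
B^2 mod M = 13^2 mod 127 = 42
Delta = (10 - 5) * 42 mod 127 = 83
New hash = (5 + 83) mod 127 = 88

Answer: 88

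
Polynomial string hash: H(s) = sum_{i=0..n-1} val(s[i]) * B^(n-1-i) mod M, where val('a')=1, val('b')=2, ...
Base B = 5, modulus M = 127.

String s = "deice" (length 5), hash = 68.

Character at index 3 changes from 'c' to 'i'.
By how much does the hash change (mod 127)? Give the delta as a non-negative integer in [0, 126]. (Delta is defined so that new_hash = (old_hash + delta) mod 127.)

Delta formula: (val(new) - val(old)) * B^(n-1-k) mod M
  val('i') - val('c') = 9 - 3 = 6
  B^(n-1-k) = 5^1 mod 127 = 5
  Delta = 6 * 5 mod 127 = 30

Answer: 30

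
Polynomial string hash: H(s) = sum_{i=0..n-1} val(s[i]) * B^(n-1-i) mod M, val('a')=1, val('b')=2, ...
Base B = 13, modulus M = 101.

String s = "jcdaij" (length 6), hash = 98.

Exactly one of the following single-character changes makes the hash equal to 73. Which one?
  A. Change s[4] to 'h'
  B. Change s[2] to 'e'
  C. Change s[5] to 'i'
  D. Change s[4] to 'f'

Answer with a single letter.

Option A: s[4]='i'->'h', delta=(8-9)*13^1 mod 101 = 88, hash=98+88 mod 101 = 85
Option B: s[2]='d'->'e', delta=(5-4)*13^3 mod 101 = 76, hash=98+76 mod 101 = 73 <-- target
Option C: s[5]='j'->'i', delta=(9-10)*13^0 mod 101 = 100, hash=98+100 mod 101 = 97
Option D: s[4]='i'->'f', delta=(6-9)*13^1 mod 101 = 62, hash=98+62 mod 101 = 59

Answer: B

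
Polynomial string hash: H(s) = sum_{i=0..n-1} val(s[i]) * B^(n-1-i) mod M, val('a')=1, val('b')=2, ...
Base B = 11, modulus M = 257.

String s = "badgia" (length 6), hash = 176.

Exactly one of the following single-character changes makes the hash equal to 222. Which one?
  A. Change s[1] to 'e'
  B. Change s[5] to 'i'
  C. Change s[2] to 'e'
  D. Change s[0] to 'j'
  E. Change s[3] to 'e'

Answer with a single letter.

Answer: C

Derivation:
Option A: s[1]='a'->'e', delta=(5-1)*11^4 mod 257 = 225, hash=176+225 mod 257 = 144
Option B: s[5]='a'->'i', delta=(9-1)*11^0 mod 257 = 8, hash=176+8 mod 257 = 184
Option C: s[2]='d'->'e', delta=(5-4)*11^3 mod 257 = 46, hash=176+46 mod 257 = 222 <-- target
Option D: s[0]='b'->'j', delta=(10-2)*11^5 mod 257 = 67, hash=176+67 mod 257 = 243
Option E: s[3]='g'->'e', delta=(5-7)*11^2 mod 257 = 15, hash=176+15 mod 257 = 191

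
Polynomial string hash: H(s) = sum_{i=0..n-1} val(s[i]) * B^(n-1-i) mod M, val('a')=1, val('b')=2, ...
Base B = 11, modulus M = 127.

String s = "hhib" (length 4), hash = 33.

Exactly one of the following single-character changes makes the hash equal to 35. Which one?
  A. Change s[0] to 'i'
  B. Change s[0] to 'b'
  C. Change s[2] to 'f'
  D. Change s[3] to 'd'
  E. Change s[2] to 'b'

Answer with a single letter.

Answer: D

Derivation:
Option A: s[0]='h'->'i', delta=(9-8)*11^3 mod 127 = 61, hash=33+61 mod 127 = 94
Option B: s[0]='h'->'b', delta=(2-8)*11^3 mod 127 = 15, hash=33+15 mod 127 = 48
Option C: s[2]='i'->'f', delta=(6-9)*11^1 mod 127 = 94, hash=33+94 mod 127 = 0
Option D: s[3]='b'->'d', delta=(4-2)*11^0 mod 127 = 2, hash=33+2 mod 127 = 35 <-- target
Option E: s[2]='i'->'b', delta=(2-9)*11^1 mod 127 = 50, hash=33+50 mod 127 = 83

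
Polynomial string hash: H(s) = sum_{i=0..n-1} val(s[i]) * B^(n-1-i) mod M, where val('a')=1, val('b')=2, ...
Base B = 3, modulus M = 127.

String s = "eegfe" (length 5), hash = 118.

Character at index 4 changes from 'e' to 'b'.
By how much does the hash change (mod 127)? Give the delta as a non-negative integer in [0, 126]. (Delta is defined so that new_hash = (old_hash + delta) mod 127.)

Delta formula: (val(new) - val(old)) * B^(n-1-k) mod M
  val('b') - val('e') = 2 - 5 = -3
  B^(n-1-k) = 3^0 mod 127 = 1
  Delta = -3 * 1 mod 127 = 124

Answer: 124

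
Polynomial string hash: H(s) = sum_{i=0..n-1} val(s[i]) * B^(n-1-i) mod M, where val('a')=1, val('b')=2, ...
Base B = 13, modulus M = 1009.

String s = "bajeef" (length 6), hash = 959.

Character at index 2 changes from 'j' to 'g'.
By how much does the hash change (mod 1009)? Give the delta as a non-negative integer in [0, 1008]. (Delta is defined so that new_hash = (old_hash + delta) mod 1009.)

Answer: 472

Derivation:
Delta formula: (val(new) - val(old)) * B^(n-1-k) mod M
  val('g') - val('j') = 7 - 10 = -3
  B^(n-1-k) = 13^3 mod 1009 = 179
  Delta = -3 * 179 mod 1009 = 472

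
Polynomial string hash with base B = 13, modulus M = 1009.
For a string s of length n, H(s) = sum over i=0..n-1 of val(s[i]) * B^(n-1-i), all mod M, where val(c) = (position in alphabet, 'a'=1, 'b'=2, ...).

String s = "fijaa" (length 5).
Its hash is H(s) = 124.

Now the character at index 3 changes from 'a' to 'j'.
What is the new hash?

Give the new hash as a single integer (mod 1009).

val('a') = 1, val('j') = 10
Position k = 3, exponent = n-1-k = 1
B^1 mod M = 13^1 mod 1009 = 13
Delta = (10 - 1) * 13 mod 1009 = 117
New hash = (124 + 117) mod 1009 = 241

Answer: 241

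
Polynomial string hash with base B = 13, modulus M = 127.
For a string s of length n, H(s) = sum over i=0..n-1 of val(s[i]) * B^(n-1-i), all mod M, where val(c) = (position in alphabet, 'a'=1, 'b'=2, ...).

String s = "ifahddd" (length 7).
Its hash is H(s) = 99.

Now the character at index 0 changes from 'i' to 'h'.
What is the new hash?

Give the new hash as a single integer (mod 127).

Answer: 52

Derivation:
val('i') = 9, val('h') = 8
Position k = 0, exponent = n-1-k = 6
B^6 mod M = 13^6 mod 127 = 47
Delta = (8 - 9) * 47 mod 127 = 80
New hash = (99 + 80) mod 127 = 52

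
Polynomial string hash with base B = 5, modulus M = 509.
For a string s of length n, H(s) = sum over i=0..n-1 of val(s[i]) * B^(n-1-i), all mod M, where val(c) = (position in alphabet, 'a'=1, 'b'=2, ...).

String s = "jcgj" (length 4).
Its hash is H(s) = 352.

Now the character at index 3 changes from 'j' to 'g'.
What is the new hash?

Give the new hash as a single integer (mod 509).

val('j') = 10, val('g') = 7
Position k = 3, exponent = n-1-k = 0
B^0 mod M = 5^0 mod 509 = 1
Delta = (7 - 10) * 1 mod 509 = 506
New hash = (352 + 506) mod 509 = 349

Answer: 349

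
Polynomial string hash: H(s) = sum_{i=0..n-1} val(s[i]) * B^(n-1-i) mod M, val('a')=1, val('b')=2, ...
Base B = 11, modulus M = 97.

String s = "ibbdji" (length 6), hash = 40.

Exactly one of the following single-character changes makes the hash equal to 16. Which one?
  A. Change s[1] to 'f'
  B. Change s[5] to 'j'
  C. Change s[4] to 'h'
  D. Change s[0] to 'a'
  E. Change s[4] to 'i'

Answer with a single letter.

Answer: A

Derivation:
Option A: s[1]='b'->'f', delta=(6-2)*11^4 mod 97 = 73, hash=40+73 mod 97 = 16 <-- target
Option B: s[5]='i'->'j', delta=(10-9)*11^0 mod 97 = 1, hash=40+1 mod 97 = 41
Option C: s[4]='j'->'h', delta=(8-10)*11^1 mod 97 = 75, hash=40+75 mod 97 = 18
Option D: s[0]='i'->'a', delta=(1-9)*11^5 mod 97 = 43, hash=40+43 mod 97 = 83
Option E: s[4]='j'->'i', delta=(9-10)*11^1 mod 97 = 86, hash=40+86 mod 97 = 29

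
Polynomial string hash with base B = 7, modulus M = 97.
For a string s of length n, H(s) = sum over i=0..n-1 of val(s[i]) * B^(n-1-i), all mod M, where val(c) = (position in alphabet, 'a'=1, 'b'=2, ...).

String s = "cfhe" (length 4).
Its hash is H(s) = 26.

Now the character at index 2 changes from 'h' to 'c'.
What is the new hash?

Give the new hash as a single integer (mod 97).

Answer: 88

Derivation:
val('h') = 8, val('c') = 3
Position k = 2, exponent = n-1-k = 1
B^1 mod M = 7^1 mod 97 = 7
Delta = (3 - 8) * 7 mod 97 = 62
New hash = (26 + 62) mod 97 = 88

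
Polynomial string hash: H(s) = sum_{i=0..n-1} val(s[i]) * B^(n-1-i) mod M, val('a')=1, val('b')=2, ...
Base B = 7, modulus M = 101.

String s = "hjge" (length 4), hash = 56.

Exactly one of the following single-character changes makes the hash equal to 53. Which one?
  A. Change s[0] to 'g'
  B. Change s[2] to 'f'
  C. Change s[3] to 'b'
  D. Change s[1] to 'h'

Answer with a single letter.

Option A: s[0]='h'->'g', delta=(7-8)*7^3 mod 101 = 61, hash=56+61 mod 101 = 16
Option B: s[2]='g'->'f', delta=(6-7)*7^1 mod 101 = 94, hash=56+94 mod 101 = 49
Option C: s[3]='e'->'b', delta=(2-5)*7^0 mod 101 = 98, hash=56+98 mod 101 = 53 <-- target
Option D: s[1]='j'->'h', delta=(8-10)*7^2 mod 101 = 3, hash=56+3 mod 101 = 59

Answer: C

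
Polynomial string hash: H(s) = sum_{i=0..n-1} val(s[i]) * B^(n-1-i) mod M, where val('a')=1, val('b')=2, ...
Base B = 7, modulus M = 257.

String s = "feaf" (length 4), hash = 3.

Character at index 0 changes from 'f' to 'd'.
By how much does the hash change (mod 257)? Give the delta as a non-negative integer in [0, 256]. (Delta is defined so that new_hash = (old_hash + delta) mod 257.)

Answer: 85

Derivation:
Delta formula: (val(new) - val(old)) * B^(n-1-k) mod M
  val('d') - val('f') = 4 - 6 = -2
  B^(n-1-k) = 7^3 mod 257 = 86
  Delta = -2 * 86 mod 257 = 85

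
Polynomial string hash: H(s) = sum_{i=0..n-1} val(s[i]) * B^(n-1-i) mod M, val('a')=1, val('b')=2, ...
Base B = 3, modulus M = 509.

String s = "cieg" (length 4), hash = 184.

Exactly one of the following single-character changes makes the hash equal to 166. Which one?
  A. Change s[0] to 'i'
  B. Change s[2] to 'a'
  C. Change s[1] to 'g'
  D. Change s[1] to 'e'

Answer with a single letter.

Answer: C

Derivation:
Option A: s[0]='c'->'i', delta=(9-3)*3^3 mod 509 = 162, hash=184+162 mod 509 = 346
Option B: s[2]='e'->'a', delta=(1-5)*3^1 mod 509 = 497, hash=184+497 mod 509 = 172
Option C: s[1]='i'->'g', delta=(7-9)*3^2 mod 509 = 491, hash=184+491 mod 509 = 166 <-- target
Option D: s[1]='i'->'e', delta=(5-9)*3^2 mod 509 = 473, hash=184+473 mod 509 = 148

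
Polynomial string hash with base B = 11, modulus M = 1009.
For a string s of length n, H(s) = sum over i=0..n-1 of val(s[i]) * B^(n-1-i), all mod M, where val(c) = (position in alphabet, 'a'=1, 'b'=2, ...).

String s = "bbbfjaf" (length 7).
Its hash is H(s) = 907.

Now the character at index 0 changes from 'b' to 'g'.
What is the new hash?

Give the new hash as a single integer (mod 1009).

val('b') = 2, val('g') = 7
Position k = 0, exponent = n-1-k = 6
B^6 mod M = 11^6 mod 1009 = 766
Delta = (7 - 2) * 766 mod 1009 = 803
New hash = (907 + 803) mod 1009 = 701

Answer: 701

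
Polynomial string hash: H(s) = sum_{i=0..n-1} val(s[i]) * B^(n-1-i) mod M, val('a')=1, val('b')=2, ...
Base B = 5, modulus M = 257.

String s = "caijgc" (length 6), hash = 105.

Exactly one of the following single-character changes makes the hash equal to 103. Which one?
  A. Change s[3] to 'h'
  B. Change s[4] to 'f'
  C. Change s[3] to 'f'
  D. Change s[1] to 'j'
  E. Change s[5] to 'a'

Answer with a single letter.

Option A: s[3]='j'->'h', delta=(8-10)*5^2 mod 257 = 207, hash=105+207 mod 257 = 55
Option B: s[4]='g'->'f', delta=(6-7)*5^1 mod 257 = 252, hash=105+252 mod 257 = 100
Option C: s[3]='j'->'f', delta=(6-10)*5^2 mod 257 = 157, hash=105+157 mod 257 = 5
Option D: s[1]='a'->'j', delta=(10-1)*5^4 mod 257 = 228, hash=105+228 mod 257 = 76
Option E: s[5]='c'->'a', delta=(1-3)*5^0 mod 257 = 255, hash=105+255 mod 257 = 103 <-- target

Answer: E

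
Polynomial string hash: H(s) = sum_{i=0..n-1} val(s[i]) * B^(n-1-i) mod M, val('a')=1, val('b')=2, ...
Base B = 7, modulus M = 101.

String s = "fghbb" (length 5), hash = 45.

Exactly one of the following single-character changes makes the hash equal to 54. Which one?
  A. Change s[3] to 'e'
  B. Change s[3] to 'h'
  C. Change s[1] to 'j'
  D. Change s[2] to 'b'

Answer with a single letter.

Option A: s[3]='b'->'e', delta=(5-2)*7^1 mod 101 = 21, hash=45+21 mod 101 = 66
Option B: s[3]='b'->'h', delta=(8-2)*7^1 mod 101 = 42, hash=45+42 mod 101 = 87
Option C: s[1]='g'->'j', delta=(10-7)*7^3 mod 101 = 19, hash=45+19 mod 101 = 64
Option D: s[2]='h'->'b', delta=(2-8)*7^2 mod 101 = 9, hash=45+9 mod 101 = 54 <-- target

Answer: D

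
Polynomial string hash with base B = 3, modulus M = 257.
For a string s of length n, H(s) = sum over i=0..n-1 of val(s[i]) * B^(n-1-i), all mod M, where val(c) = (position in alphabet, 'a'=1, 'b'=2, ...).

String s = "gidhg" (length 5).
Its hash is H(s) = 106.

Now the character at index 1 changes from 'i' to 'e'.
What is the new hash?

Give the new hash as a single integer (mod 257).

val('i') = 9, val('e') = 5
Position k = 1, exponent = n-1-k = 3
B^3 mod M = 3^3 mod 257 = 27
Delta = (5 - 9) * 27 mod 257 = 149
New hash = (106 + 149) mod 257 = 255

Answer: 255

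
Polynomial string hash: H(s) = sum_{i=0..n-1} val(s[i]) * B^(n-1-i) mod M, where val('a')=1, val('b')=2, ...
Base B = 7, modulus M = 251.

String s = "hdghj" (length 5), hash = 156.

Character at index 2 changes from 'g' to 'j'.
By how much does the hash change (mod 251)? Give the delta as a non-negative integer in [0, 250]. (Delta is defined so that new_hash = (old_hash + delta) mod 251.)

Answer: 147

Derivation:
Delta formula: (val(new) - val(old)) * B^(n-1-k) mod M
  val('j') - val('g') = 10 - 7 = 3
  B^(n-1-k) = 7^2 mod 251 = 49
  Delta = 3 * 49 mod 251 = 147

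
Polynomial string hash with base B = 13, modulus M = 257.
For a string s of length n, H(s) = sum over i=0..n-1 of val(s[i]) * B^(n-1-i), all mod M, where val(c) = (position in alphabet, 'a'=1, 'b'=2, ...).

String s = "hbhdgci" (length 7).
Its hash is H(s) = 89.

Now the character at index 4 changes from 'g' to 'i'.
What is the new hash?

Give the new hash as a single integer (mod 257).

Answer: 170

Derivation:
val('g') = 7, val('i') = 9
Position k = 4, exponent = n-1-k = 2
B^2 mod M = 13^2 mod 257 = 169
Delta = (9 - 7) * 169 mod 257 = 81
New hash = (89 + 81) mod 257 = 170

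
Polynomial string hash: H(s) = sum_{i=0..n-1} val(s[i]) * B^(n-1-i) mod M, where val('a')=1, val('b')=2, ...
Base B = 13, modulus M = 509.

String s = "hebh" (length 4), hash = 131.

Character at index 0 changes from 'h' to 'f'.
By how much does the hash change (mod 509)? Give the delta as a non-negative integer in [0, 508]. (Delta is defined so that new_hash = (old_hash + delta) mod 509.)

Delta formula: (val(new) - val(old)) * B^(n-1-k) mod M
  val('f') - val('h') = 6 - 8 = -2
  B^(n-1-k) = 13^3 mod 509 = 161
  Delta = -2 * 161 mod 509 = 187

Answer: 187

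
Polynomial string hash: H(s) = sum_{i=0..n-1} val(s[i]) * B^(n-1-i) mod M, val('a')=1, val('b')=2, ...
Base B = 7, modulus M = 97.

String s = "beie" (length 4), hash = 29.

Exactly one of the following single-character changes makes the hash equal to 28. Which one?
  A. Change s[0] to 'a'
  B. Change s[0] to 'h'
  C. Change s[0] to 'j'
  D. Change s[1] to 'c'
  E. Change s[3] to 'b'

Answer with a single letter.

Option A: s[0]='b'->'a', delta=(1-2)*7^3 mod 97 = 45, hash=29+45 mod 97 = 74
Option B: s[0]='b'->'h', delta=(8-2)*7^3 mod 97 = 21, hash=29+21 mod 97 = 50
Option C: s[0]='b'->'j', delta=(10-2)*7^3 mod 97 = 28, hash=29+28 mod 97 = 57
Option D: s[1]='e'->'c', delta=(3-5)*7^2 mod 97 = 96, hash=29+96 mod 97 = 28 <-- target
Option E: s[3]='e'->'b', delta=(2-5)*7^0 mod 97 = 94, hash=29+94 mod 97 = 26

Answer: D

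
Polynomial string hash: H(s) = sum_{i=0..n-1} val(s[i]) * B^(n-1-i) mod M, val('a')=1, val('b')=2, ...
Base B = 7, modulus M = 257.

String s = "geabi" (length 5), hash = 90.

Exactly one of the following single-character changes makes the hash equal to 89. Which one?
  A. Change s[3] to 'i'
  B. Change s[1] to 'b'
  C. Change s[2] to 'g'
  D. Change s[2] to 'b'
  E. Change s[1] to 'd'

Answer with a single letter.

Answer: B

Derivation:
Option A: s[3]='b'->'i', delta=(9-2)*7^1 mod 257 = 49, hash=90+49 mod 257 = 139
Option B: s[1]='e'->'b', delta=(2-5)*7^3 mod 257 = 256, hash=90+256 mod 257 = 89 <-- target
Option C: s[2]='a'->'g', delta=(7-1)*7^2 mod 257 = 37, hash=90+37 mod 257 = 127
Option D: s[2]='a'->'b', delta=(2-1)*7^2 mod 257 = 49, hash=90+49 mod 257 = 139
Option E: s[1]='e'->'d', delta=(4-5)*7^3 mod 257 = 171, hash=90+171 mod 257 = 4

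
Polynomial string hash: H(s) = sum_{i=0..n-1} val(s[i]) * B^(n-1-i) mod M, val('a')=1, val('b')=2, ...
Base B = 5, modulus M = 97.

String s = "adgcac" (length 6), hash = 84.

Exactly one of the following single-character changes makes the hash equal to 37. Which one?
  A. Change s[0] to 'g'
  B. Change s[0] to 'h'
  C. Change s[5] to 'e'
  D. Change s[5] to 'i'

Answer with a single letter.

Option A: s[0]='a'->'g', delta=(7-1)*5^5 mod 97 = 29, hash=84+29 mod 97 = 16
Option B: s[0]='a'->'h', delta=(8-1)*5^5 mod 97 = 50, hash=84+50 mod 97 = 37 <-- target
Option C: s[5]='c'->'e', delta=(5-3)*5^0 mod 97 = 2, hash=84+2 mod 97 = 86
Option D: s[5]='c'->'i', delta=(9-3)*5^0 mod 97 = 6, hash=84+6 mod 97 = 90

Answer: B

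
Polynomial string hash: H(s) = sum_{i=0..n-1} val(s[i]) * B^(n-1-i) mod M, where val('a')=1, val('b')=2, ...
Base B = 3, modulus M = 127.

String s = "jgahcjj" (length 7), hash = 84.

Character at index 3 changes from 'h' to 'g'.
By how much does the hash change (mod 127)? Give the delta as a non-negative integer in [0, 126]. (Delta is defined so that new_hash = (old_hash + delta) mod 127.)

Delta formula: (val(new) - val(old)) * B^(n-1-k) mod M
  val('g') - val('h') = 7 - 8 = -1
  B^(n-1-k) = 3^3 mod 127 = 27
  Delta = -1 * 27 mod 127 = 100

Answer: 100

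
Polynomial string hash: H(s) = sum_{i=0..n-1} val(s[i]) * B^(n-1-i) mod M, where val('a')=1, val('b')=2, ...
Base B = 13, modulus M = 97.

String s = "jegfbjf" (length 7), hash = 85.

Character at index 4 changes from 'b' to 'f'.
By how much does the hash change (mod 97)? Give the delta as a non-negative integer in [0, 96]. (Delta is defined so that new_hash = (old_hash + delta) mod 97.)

Delta formula: (val(new) - val(old)) * B^(n-1-k) mod M
  val('f') - val('b') = 6 - 2 = 4
  B^(n-1-k) = 13^2 mod 97 = 72
  Delta = 4 * 72 mod 97 = 94

Answer: 94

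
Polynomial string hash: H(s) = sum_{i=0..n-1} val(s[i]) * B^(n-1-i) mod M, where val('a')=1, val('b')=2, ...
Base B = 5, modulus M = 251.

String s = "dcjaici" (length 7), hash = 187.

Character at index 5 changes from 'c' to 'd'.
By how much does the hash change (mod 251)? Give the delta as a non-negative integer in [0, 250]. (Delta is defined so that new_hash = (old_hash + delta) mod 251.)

Delta formula: (val(new) - val(old)) * B^(n-1-k) mod M
  val('d') - val('c') = 4 - 3 = 1
  B^(n-1-k) = 5^1 mod 251 = 5
  Delta = 1 * 5 mod 251 = 5

Answer: 5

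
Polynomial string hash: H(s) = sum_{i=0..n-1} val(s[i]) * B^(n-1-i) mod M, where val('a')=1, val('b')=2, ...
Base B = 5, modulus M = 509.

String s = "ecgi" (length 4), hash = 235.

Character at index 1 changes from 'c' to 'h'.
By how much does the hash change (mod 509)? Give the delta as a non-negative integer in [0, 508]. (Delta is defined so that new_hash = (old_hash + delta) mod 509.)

Answer: 125

Derivation:
Delta formula: (val(new) - val(old)) * B^(n-1-k) mod M
  val('h') - val('c') = 8 - 3 = 5
  B^(n-1-k) = 5^2 mod 509 = 25
  Delta = 5 * 25 mod 509 = 125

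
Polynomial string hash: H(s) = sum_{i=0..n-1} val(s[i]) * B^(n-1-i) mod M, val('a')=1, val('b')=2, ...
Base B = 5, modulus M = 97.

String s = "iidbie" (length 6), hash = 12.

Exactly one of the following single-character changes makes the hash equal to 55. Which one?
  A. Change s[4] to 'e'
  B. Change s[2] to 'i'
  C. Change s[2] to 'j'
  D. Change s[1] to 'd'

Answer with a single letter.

Answer: B

Derivation:
Option A: s[4]='i'->'e', delta=(5-9)*5^1 mod 97 = 77, hash=12+77 mod 97 = 89
Option B: s[2]='d'->'i', delta=(9-4)*5^3 mod 97 = 43, hash=12+43 mod 97 = 55 <-- target
Option C: s[2]='d'->'j', delta=(10-4)*5^3 mod 97 = 71, hash=12+71 mod 97 = 83
Option D: s[1]='i'->'d', delta=(4-9)*5^4 mod 97 = 76, hash=12+76 mod 97 = 88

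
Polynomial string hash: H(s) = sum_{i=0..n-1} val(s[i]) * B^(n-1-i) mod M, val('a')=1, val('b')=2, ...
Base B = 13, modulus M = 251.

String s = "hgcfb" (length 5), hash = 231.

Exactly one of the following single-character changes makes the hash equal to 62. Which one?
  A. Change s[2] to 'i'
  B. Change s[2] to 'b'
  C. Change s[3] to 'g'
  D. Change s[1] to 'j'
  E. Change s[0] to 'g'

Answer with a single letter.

Answer: B

Derivation:
Option A: s[2]='c'->'i', delta=(9-3)*13^2 mod 251 = 10, hash=231+10 mod 251 = 241
Option B: s[2]='c'->'b', delta=(2-3)*13^2 mod 251 = 82, hash=231+82 mod 251 = 62 <-- target
Option C: s[3]='f'->'g', delta=(7-6)*13^1 mod 251 = 13, hash=231+13 mod 251 = 244
Option D: s[1]='g'->'j', delta=(10-7)*13^3 mod 251 = 65, hash=231+65 mod 251 = 45
Option E: s[0]='h'->'g', delta=(7-8)*13^4 mod 251 = 53, hash=231+53 mod 251 = 33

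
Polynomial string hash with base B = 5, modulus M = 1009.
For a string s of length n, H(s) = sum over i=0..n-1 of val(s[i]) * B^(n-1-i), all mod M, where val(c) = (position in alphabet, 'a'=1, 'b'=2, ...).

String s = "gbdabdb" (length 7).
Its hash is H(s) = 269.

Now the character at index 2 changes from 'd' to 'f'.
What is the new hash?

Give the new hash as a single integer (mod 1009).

Answer: 510

Derivation:
val('d') = 4, val('f') = 6
Position k = 2, exponent = n-1-k = 4
B^4 mod M = 5^4 mod 1009 = 625
Delta = (6 - 4) * 625 mod 1009 = 241
New hash = (269 + 241) mod 1009 = 510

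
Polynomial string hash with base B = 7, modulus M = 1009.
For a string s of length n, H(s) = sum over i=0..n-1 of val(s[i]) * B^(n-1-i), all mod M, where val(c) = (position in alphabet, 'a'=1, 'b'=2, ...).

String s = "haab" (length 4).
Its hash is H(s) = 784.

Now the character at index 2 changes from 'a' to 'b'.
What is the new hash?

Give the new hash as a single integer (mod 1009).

val('a') = 1, val('b') = 2
Position k = 2, exponent = n-1-k = 1
B^1 mod M = 7^1 mod 1009 = 7
Delta = (2 - 1) * 7 mod 1009 = 7
New hash = (784 + 7) mod 1009 = 791

Answer: 791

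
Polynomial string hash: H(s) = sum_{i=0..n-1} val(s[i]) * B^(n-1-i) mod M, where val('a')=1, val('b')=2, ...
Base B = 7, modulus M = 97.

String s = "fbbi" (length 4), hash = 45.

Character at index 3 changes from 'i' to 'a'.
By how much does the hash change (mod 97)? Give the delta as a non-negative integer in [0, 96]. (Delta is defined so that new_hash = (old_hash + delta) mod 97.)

Answer: 89

Derivation:
Delta formula: (val(new) - val(old)) * B^(n-1-k) mod M
  val('a') - val('i') = 1 - 9 = -8
  B^(n-1-k) = 7^0 mod 97 = 1
  Delta = -8 * 1 mod 97 = 89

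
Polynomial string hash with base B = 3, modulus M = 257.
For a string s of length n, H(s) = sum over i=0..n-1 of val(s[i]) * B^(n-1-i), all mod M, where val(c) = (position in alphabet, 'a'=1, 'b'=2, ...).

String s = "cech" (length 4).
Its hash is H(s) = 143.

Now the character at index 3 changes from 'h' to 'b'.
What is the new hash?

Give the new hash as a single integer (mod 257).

Answer: 137

Derivation:
val('h') = 8, val('b') = 2
Position k = 3, exponent = n-1-k = 0
B^0 mod M = 3^0 mod 257 = 1
Delta = (2 - 8) * 1 mod 257 = 251
New hash = (143 + 251) mod 257 = 137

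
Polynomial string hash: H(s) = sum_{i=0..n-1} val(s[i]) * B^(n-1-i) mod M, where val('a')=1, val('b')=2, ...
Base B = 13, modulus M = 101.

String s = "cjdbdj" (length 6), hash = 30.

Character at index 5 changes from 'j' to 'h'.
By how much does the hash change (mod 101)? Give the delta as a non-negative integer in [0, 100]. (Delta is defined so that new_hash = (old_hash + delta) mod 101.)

Answer: 99

Derivation:
Delta formula: (val(new) - val(old)) * B^(n-1-k) mod M
  val('h') - val('j') = 8 - 10 = -2
  B^(n-1-k) = 13^0 mod 101 = 1
  Delta = -2 * 1 mod 101 = 99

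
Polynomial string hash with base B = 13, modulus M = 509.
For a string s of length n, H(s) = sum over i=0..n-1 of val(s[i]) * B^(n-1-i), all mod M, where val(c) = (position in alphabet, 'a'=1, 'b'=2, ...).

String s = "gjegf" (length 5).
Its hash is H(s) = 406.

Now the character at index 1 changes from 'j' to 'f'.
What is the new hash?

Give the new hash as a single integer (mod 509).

val('j') = 10, val('f') = 6
Position k = 1, exponent = n-1-k = 3
B^3 mod M = 13^3 mod 509 = 161
Delta = (6 - 10) * 161 mod 509 = 374
New hash = (406 + 374) mod 509 = 271

Answer: 271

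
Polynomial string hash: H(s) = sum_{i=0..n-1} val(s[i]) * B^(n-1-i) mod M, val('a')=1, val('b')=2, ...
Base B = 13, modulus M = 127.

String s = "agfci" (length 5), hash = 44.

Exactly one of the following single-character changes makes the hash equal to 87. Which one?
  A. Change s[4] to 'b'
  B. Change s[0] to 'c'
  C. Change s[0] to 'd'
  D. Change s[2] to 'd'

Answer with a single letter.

Answer: D

Derivation:
Option A: s[4]='i'->'b', delta=(2-9)*13^0 mod 127 = 120, hash=44+120 mod 127 = 37
Option B: s[0]='a'->'c', delta=(3-1)*13^4 mod 127 = 99, hash=44+99 mod 127 = 16
Option C: s[0]='a'->'d', delta=(4-1)*13^4 mod 127 = 85, hash=44+85 mod 127 = 2
Option D: s[2]='f'->'d', delta=(4-6)*13^2 mod 127 = 43, hash=44+43 mod 127 = 87 <-- target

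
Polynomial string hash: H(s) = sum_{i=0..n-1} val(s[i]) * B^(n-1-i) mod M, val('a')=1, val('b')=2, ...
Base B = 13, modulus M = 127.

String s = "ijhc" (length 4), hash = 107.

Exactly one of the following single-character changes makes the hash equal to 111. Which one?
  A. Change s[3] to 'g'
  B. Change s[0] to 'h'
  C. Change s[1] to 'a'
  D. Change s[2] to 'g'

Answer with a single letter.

Answer: A

Derivation:
Option A: s[3]='c'->'g', delta=(7-3)*13^0 mod 127 = 4, hash=107+4 mod 127 = 111 <-- target
Option B: s[0]='i'->'h', delta=(8-9)*13^3 mod 127 = 89, hash=107+89 mod 127 = 69
Option C: s[1]='j'->'a', delta=(1-10)*13^2 mod 127 = 3, hash=107+3 mod 127 = 110
Option D: s[2]='h'->'g', delta=(7-8)*13^1 mod 127 = 114, hash=107+114 mod 127 = 94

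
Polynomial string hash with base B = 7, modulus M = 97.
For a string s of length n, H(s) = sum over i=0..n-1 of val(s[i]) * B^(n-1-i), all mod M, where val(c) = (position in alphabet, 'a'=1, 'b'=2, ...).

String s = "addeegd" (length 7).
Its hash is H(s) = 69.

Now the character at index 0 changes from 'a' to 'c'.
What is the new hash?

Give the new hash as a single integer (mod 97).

val('a') = 1, val('c') = 3
Position k = 0, exponent = n-1-k = 6
B^6 mod M = 7^6 mod 97 = 85
Delta = (3 - 1) * 85 mod 97 = 73
New hash = (69 + 73) mod 97 = 45

Answer: 45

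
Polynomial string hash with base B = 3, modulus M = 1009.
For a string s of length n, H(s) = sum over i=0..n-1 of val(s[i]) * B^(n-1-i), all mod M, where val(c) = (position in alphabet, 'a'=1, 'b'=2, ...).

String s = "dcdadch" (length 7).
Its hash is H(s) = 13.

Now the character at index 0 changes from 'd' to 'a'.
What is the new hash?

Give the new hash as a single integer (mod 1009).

val('d') = 4, val('a') = 1
Position k = 0, exponent = n-1-k = 6
B^6 mod M = 3^6 mod 1009 = 729
Delta = (1 - 4) * 729 mod 1009 = 840
New hash = (13 + 840) mod 1009 = 853

Answer: 853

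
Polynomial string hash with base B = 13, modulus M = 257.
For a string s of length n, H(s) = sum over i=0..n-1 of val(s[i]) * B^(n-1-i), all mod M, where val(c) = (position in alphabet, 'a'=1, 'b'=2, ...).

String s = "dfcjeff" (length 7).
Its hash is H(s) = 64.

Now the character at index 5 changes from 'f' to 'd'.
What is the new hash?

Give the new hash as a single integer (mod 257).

val('f') = 6, val('d') = 4
Position k = 5, exponent = n-1-k = 1
B^1 mod M = 13^1 mod 257 = 13
Delta = (4 - 6) * 13 mod 257 = 231
New hash = (64 + 231) mod 257 = 38

Answer: 38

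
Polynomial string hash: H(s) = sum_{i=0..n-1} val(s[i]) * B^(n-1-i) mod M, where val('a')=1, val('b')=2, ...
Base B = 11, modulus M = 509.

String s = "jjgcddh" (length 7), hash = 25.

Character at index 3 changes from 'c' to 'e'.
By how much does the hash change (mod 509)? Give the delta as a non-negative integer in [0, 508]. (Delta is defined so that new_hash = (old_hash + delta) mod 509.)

Delta formula: (val(new) - val(old)) * B^(n-1-k) mod M
  val('e') - val('c') = 5 - 3 = 2
  B^(n-1-k) = 11^3 mod 509 = 313
  Delta = 2 * 313 mod 509 = 117

Answer: 117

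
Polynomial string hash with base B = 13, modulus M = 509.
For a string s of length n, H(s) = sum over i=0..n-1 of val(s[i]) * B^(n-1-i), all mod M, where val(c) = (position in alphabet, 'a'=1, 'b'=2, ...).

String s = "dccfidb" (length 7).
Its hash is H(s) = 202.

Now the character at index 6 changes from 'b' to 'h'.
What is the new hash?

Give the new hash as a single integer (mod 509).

val('b') = 2, val('h') = 8
Position k = 6, exponent = n-1-k = 0
B^0 mod M = 13^0 mod 509 = 1
Delta = (8 - 2) * 1 mod 509 = 6
New hash = (202 + 6) mod 509 = 208

Answer: 208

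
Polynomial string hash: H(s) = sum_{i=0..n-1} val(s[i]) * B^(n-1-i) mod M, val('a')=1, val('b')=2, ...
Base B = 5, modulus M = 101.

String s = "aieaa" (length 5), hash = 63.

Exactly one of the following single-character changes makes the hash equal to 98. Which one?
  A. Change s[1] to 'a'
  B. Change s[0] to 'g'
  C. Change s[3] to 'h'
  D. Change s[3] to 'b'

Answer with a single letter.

Option A: s[1]='i'->'a', delta=(1-9)*5^3 mod 101 = 10, hash=63+10 mod 101 = 73
Option B: s[0]='a'->'g', delta=(7-1)*5^4 mod 101 = 13, hash=63+13 mod 101 = 76
Option C: s[3]='a'->'h', delta=(8-1)*5^1 mod 101 = 35, hash=63+35 mod 101 = 98 <-- target
Option D: s[3]='a'->'b', delta=(2-1)*5^1 mod 101 = 5, hash=63+5 mod 101 = 68

Answer: C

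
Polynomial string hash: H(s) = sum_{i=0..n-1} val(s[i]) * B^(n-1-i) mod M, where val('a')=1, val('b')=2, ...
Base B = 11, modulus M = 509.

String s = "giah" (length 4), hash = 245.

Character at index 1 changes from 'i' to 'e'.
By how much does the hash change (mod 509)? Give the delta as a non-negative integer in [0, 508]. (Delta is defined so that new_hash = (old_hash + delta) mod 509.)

Answer: 25

Derivation:
Delta formula: (val(new) - val(old)) * B^(n-1-k) mod M
  val('e') - val('i') = 5 - 9 = -4
  B^(n-1-k) = 11^2 mod 509 = 121
  Delta = -4 * 121 mod 509 = 25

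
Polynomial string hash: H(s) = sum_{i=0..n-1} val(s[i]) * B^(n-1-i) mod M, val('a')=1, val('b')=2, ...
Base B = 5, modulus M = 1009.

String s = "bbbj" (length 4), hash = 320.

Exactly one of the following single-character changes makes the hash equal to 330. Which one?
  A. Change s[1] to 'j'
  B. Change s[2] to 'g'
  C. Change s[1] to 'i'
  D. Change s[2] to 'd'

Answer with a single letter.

Answer: D

Derivation:
Option A: s[1]='b'->'j', delta=(10-2)*5^2 mod 1009 = 200, hash=320+200 mod 1009 = 520
Option B: s[2]='b'->'g', delta=(7-2)*5^1 mod 1009 = 25, hash=320+25 mod 1009 = 345
Option C: s[1]='b'->'i', delta=(9-2)*5^2 mod 1009 = 175, hash=320+175 mod 1009 = 495
Option D: s[2]='b'->'d', delta=(4-2)*5^1 mod 1009 = 10, hash=320+10 mod 1009 = 330 <-- target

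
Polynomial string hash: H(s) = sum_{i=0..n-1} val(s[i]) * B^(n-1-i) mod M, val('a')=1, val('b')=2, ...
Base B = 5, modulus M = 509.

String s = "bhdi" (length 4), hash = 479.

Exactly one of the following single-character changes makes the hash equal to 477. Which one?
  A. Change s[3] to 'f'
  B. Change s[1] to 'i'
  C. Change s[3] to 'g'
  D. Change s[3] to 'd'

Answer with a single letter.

Answer: C

Derivation:
Option A: s[3]='i'->'f', delta=(6-9)*5^0 mod 509 = 506, hash=479+506 mod 509 = 476
Option B: s[1]='h'->'i', delta=(9-8)*5^2 mod 509 = 25, hash=479+25 mod 509 = 504
Option C: s[3]='i'->'g', delta=(7-9)*5^0 mod 509 = 507, hash=479+507 mod 509 = 477 <-- target
Option D: s[3]='i'->'d', delta=(4-9)*5^0 mod 509 = 504, hash=479+504 mod 509 = 474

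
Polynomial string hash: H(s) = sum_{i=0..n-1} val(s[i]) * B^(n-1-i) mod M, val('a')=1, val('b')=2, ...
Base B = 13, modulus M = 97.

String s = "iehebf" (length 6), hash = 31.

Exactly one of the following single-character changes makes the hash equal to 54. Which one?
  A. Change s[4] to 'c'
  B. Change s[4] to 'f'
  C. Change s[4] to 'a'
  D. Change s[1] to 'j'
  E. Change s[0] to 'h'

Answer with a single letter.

Option A: s[4]='b'->'c', delta=(3-2)*13^1 mod 97 = 13, hash=31+13 mod 97 = 44
Option B: s[4]='b'->'f', delta=(6-2)*13^1 mod 97 = 52, hash=31+52 mod 97 = 83
Option C: s[4]='b'->'a', delta=(1-2)*13^1 mod 97 = 84, hash=31+84 mod 97 = 18
Option D: s[1]='e'->'j', delta=(10-5)*13^4 mod 97 = 21, hash=31+21 mod 97 = 52
Option E: s[0]='i'->'h', delta=(8-9)*13^5 mod 97 = 23, hash=31+23 mod 97 = 54 <-- target

Answer: E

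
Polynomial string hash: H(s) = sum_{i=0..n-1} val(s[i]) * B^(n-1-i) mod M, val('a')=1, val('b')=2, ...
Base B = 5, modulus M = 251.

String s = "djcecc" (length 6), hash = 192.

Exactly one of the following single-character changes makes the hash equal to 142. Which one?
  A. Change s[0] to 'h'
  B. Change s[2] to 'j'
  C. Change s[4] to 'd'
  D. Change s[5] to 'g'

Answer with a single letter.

Option A: s[0]='d'->'h', delta=(8-4)*5^5 mod 251 = 201, hash=192+201 mod 251 = 142 <-- target
Option B: s[2]='c'->'j', delta=(10-3)*5^3 mod 251 = 122, hash=192+122 mod 251 = 63
Option C: s[4]='c'->'d', delta=(4-3)*5^1 mod 251 = 5, hash=192+5 mod 251 = 197
Option D: s[5]='c'->'g', delta=(7-3)*5^0 mod 251 = 4, hash=192+4 mod 251 = 196

Answer: A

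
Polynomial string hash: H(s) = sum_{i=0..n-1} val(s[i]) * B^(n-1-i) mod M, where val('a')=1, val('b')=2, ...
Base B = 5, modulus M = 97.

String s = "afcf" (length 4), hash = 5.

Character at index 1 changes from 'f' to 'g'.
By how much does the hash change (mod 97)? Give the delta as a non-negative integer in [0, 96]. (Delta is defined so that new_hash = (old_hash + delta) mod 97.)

Delta formula: (val(new) - val(old)) * B^(n-1-k) mod M
  val('g') - val('f') = 7 - 6 = 1
  B^(n-1-k) = 5^2 mod 97 = 25
  Delta = 1 * 25 mod 97 = 25

Answer: 25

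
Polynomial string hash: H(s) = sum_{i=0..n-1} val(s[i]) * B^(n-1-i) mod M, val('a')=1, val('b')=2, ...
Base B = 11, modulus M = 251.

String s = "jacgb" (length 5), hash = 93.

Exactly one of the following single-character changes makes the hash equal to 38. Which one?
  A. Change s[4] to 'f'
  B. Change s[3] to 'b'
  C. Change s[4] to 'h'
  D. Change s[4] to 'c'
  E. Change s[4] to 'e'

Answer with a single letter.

Answer: B

Derivation:
Option A: s[4]='b'->'f', delta=(6-2)*11^0 mod 251 = 4, hash=93+4 mod 251 = 97
Option B: s[3]='g'->'b', delta=(2-7)*11^1 mod 251 = 196, hash=93+196 mod 251 = 38 <-- target
Option C: s[4]='b'->'h', delta=(8-2)*11^0 mod 251 = 6, hash=93+6 mod 251 = 99
Option D: s[4]='b'->'c', delta=(3-2)*11^0 mod 251 = 1, hash=93+1 mod 251 = 94
Option E: s[4]='b'->'e', delta=(5-2)*11^0 mod 251 = 3, hash=93+3 mod 251 = 96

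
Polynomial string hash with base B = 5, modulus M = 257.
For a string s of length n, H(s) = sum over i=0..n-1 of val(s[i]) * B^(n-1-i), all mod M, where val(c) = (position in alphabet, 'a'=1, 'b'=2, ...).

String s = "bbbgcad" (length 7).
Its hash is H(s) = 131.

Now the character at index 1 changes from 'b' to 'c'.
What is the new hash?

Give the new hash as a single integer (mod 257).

val('b') = 2, val('c') = 3
Position k = 1, exponent = n-1-k = 5
B^5 mod M = 5^5 mod 257 = 41
Delta = (3 - 2) * 41 mod 257 = 41
New hash = (131 + 41) mod 257 = 172

Answer: 172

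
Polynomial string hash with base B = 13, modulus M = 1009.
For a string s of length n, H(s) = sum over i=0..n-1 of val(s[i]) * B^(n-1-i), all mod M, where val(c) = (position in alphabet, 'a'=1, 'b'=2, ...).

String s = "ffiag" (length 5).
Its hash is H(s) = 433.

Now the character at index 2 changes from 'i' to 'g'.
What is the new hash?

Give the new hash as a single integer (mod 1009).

val('i') = 9, val('g') = 7
Position k = 2, exponent = n-1-k = 2
B^2 mod M = 13^2 mod 1009 = 169
Delta = (7 - 9) * 169 mod 1009 = 671
New hash = (433 + 671) mod 1009 = 95

Answer: 95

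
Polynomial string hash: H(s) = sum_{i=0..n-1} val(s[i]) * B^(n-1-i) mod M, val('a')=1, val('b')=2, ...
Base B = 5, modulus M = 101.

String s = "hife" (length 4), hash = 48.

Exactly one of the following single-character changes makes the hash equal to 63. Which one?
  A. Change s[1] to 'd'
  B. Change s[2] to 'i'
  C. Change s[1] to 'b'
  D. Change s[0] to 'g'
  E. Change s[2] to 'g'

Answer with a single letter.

Answer: B

Derivation:
Option A: s[1]='i'->'d', delta=(4-9)*5^2 mod 101 = 77, hash=48+77 mod 101 = 24
Option B: s[2]='f'->'i', delta=(9-6)*5^1 mod 101 = 15, hash=48+15 mod 101 = 63 <-- target
Option C: s[1]='i'->'b', delta=(2-9)*5^2 mod 101 = 27, hash=48+27 mod 101 = 75
Option D: s[0]='h'->'g', delta=(7-8)*5^3 mod 101 = 77, hash=48+77 mod 101 = 24
Option E: s[2]='f'->'g', delta=(7-6)*5^1 mod 101 = 5, hash=48+5 mod 101 = 53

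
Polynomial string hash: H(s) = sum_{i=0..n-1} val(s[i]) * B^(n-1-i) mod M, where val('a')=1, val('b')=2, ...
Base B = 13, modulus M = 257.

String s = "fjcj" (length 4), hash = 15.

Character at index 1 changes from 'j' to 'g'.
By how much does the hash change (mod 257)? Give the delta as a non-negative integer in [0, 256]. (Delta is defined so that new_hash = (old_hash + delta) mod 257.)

Delta formula: (val(new) - val(old)) * B^(n-1-k) mod M
  val('g') - val('j') = 7 - 10 = -3
  B^(n-1-k) = 13^2 mod 257 = 169
  Delta = -3 * 169 mod 257 = 7

Answer: 7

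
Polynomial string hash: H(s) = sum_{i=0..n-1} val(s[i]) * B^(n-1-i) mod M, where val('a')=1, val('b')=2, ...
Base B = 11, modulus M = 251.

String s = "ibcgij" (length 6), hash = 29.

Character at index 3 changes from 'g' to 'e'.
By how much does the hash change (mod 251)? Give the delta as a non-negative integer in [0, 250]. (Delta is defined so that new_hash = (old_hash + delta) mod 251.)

Answer: 9

Derivation:
Delta formula: (val(new) - val(old)) * B^(n-1-k) mod M
  val('e') - val('g') = 5 - 7 = -2
  B^(n-1-k) = 11^2 mod 251 = 121
  Delta = -2 * 121 mod 251 = 9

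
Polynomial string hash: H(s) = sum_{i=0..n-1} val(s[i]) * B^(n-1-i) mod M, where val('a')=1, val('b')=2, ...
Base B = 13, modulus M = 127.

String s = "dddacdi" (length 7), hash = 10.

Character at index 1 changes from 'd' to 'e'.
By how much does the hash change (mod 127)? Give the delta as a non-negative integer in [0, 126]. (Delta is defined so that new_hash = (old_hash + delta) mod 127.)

Delta formula: (val(new) - val(old)) * B^(n-1-k) mod M
  val('e') - val('d') = 5 - 4 = 1
  B^(n-1-k) = 13^5 mod 127 = 72
  Delta = 1 * 72 mod 127 = 72

Answer: 72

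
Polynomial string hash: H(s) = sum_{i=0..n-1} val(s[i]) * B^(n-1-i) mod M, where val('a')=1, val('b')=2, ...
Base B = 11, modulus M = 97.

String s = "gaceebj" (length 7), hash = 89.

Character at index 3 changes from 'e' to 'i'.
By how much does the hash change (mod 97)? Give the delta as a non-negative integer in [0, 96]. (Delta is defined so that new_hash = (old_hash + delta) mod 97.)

Answer: 86

Derivation:
Delta formula: (val(new) - val(old)) * B^(n-1-k) mod M
  val('i') - val('e') = 9 - 5 = 4
  B^(n-1-k) = 11^3 mod 97 = 70
  Delta = 4 * 70 mod 97 = 86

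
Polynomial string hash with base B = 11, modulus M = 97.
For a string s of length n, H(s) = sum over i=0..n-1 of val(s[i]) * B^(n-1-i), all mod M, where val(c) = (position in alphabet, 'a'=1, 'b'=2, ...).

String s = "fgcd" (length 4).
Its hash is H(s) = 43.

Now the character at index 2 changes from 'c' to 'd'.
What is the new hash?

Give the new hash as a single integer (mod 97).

val('c') = 3, val('d') = 4
Position k = 2, exponent = n-1-k = 1
B^1 mod M = 11^1 mod 97 = 11
Delta = (4 - 3) * 11 mod 97 = 11
New hash = (43 + 11) mod 97 = 54

Answer: 54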